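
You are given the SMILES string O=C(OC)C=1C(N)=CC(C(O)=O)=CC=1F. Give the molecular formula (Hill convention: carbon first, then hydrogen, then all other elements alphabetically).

Walk through each heavy atom and fill implicit hydrogens from standard valence (C 4, N 3, O 2, S 2, halogen 1):
  atom 1: O, bond orders sum to 2 (valence 2) → 0 H
  atom 2: C, bond orders sum to 4 (valence 4) → 0 H
  atom 3: O, bond orders sum to 2 (valence 2) → 0 H
  atom 4: C, bond orders sum to 1 (valence 4) → 3 H
  atom 5: C, bond orders sum to 4 (valence 4) → 0 H
  atom 6: C, bond orders sum to 4 (valence 4) → 0 H
  atom 7: N, bond orders sum to 1 (valence 3) → 2 H
  atom 8: C, bond orders sum to 3 (valence 4) → 1 H
  atom 9: C, bond orders sum to 4 (valence 4) → 0 H
  atom 10: C, bond orders sum to 4 (valence 4) → 0 H
  atom 11: O, bond orders sum to 1 (valence 2) → 1 H
  atom 12: O, bond orders sum to 2 (valence 2) → 0 H
  atom 13: C, bond orders sum to 3 (valence 4) → 1 H
  atom 14: C, bond orders sum to 4 (valence 4) → 0 H
  atom 15: F (halogen, monovalent) → 0 H
Totals → C:9, H:8, F:1, N:1, O:4.

C9H8FNO4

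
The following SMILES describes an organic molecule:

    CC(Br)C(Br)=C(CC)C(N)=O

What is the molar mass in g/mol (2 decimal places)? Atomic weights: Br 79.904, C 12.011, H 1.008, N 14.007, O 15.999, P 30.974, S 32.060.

First, the molecular formula is C7H11Br2NO (counting implicit H from valence).
  Br: 2 × 79.904 = 159.808
  C: 7 × 12.011 = 84.077
  H: 11 × 1.008 = 11.088
  N: 1 × 14.007 = 14.007
  O: 1 × 15.999 = 15.999
Sum: 2×79.904 + 7×12.011 + 11×1.008 + 1×14.007 + 1×15.999 = 284.979 → 284.98 g/mol.

284.98 g/mol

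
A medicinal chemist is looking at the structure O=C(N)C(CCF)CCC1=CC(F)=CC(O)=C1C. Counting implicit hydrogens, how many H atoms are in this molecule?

Walk through each heavy atom and fill implicit hydrogens from standard valence (C 4, N 3, O 2, S 2, halogen 1):
  atom 1: O, bond orders sum to 2 (valence 2) → 0 H
  atom 2: C, bond orders sum to 4 (valence 4) → 0 H
  atom 3: N, bond orders sum to 1 (valence 3) → 2 H
  atom 4: C, bond orders sum to 3 (valence 4) → 1 H
  atom 5: C, bond orders sum to 2 (valence 4) → 2 H
  atom 6: C, bond orders sum to 2 (valence 4) → 2 H
  atom 7: F (halogen, monovalent) → 0 H
  atom 8: C, bond orders sum to 2 (valence 4) → 2 H
  atom 9: C, bond orders sum to 2 (valence 4) → 2 H
  atom 10: C, bond orders sum to 4 (valence 4) → 0 H
  atom 11: C, bond orders sum to 3 (valence 4) → 1 H
  atom 12: C, bond orders sum to 4 (valence 4) → 0 H
  atom 13: F (halogen, monovalent) → 0 H
  atom 14: C, bond orders sum to 3 (valence 4) → 1 H
  atom 15: C, bond orders sum to 4 (valence 4) → 0 H
  atom 16: O, bond orders sum to 1 (valence 2) → 1 H
  atom 17: C, bond orders sum to 4 (valence 4) → 0 H
  atom 18: C, bond orders sum to 1 (valence 4) → 3 H
Total hydrogens: 17.

17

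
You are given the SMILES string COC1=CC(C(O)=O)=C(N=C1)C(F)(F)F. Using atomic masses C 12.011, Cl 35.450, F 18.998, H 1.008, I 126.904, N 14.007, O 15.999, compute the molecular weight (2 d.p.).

221.13 g/mol

First, the molecular formula is C8H6F3NO3 (counting implicit H from valence).
  C: 8 × 12.011 = 96.088
  F: 3 × 18.998 = 56.994
  H: 6 × 1.008 = 6.048
  N: 1 × 14.007 = 14.007
  O: 3 × 15.999 = 47.997
Sum: 8×12.011 + 3×18.998 + 6×1.008 + 1×14.007 + 3×15.999 = 221.134 → 221.13 g/mol.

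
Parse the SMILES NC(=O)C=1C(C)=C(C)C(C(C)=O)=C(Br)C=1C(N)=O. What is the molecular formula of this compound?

Walk through each heavy atom and fill implicit hydrogens from standard valence (C 4, N 3, O 2, S 2, halogen 1):
  atom 1: N, bond orders sum to 1 (valence 3) → 2 H
  atom 2: C, bond orders sum to 4 (valence 4) → 0 H
  atom 3: O, bond orders sum to 2 (valence 2) → 0 H
  atom 4: C, bond orders sum to 4 (valence 4) → 0 H
  atom 5: C, bond orders sum to 4 (valence 4) → 0 H
  atom 6: C, bond orders sum to 1 (valence 4) → 3 H
  atom 7: C, bond orders sum to 4 (valence 4) → 0 H
  atom 8: C, bond orders sum to 1 (valence 4) → 3 H
  atom 9: C, bond orders sum to 4 (valence 4) → 0 H
  atom 10: C, bond orders sum to 4 (valence 4) → 0 H
  atom 11: C, bond orders sum to 1 (valence 4) → 3 H
  atom 12: O, bond orders sum to 2 (valence 2) → 0 H
  atom 13: C, bond orders sum to 4 (valence 4) → 0 H
  atom 14: Br (halogen, monovalent) → 0 H
  atom 15: C, bond orders sum to 4 (valence 4) → 0 H
  atom 16: C, bond orders sum to 4 (valence 4) → 0 H
  atom 17: N, bond orders sum to 1 (valence 3) → 2 H
  atom 18: O, bond orders sum to 2 (valence 2) → 0 H
Totals → C:12, H:13, Br:1, N:2, O:3.

C12H13BrN2O3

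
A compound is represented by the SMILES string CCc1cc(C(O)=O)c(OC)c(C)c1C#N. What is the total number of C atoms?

Count every carbon token in the SMILES (each C, including those in ring-closure positions and inside branches).
Carbon count: 12.

12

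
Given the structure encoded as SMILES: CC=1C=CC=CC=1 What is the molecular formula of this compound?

Walk through each heavy atom and fill implicit hydrogens from standard valence (C 4, N 3, O 2, S 2, halogen 1):
  atom 1: C, bond orders sum to 1 (valence 4) → 3 H
  atom 2: C, bond orders sum to 4 (valence 4) → 0 H
  atom 3: C, bond orders sum to 3 (valence 4) → 1 H
  atom 4: C, bond orders sum to 3 (valence 4) → 1 H
  atom 5: C, bond orders sum to 3 (valence 4) → 1 H
  atom 6: C, bond orders sum to 3 (valence 4) → 1 H
  atom 7: C, bond orders sum to 3 (valence 4) → 1 H
Totals → C:7, H:8.

C7H8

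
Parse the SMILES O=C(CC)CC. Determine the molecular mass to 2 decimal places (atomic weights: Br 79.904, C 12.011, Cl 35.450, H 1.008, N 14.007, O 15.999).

First, the molecular formula is C5H10O (counting implicit H from valence).
  C: 5 × 12.011 = 60.055
  H: 10 × 1.008 = 10.080
  O: 1 × 15.999 = 15.999
Sum: 5×12.011 + 10×1.008 + 1×15.999 = 86.134 → 86.13 g/mol.

86.13 g/mol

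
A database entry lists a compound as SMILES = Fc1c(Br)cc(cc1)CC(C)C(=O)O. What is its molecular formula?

C10H10BrFO2

Walk through each heavy atom and fill implicit hydrogens from standard valence (C 4, N 3, O 2, S 2, halogen 1); for lowercase aromatic atoms, an aromatic c carries 1 H when it has two neighbours and 0 H with three, and aromatic n carries 0 H:
  atom 1: F (halogen, monovalent) → 0 H
  atom 2: aromatic c, 3 neighbours → 0 H
  atom 3: aromatic c, 3 neighbours → 0 H
  atom 4: Br (halogen, monovalent) → 0 H
  atom 5: aromatic c, 2 neighbours → 1 H
  atom 6: aromatic c, 3 neighbours → 0 H
  atom 7: aromatic c, 2 neighbours → 1 H
  atom 8: aromatic c, 2 neighbours → 1 H
  atom 9: C, bond orders sum to 2 (valence 4) → 2 H
  atom 10: C, bond orders sum to 3 (valence 4) → 1 H
  atom 11: C, bond orders sum to 1 (valence 4) → 3 H
  atom 12: C, bond orders sum to 4 (valence 4) → 0 H
  atom 13: O, bond orders sum to 2 (valence 2) → 0 H
  atom 14: O, bond orders sum to 1 (valence 2) → 1 H
Totals → C:10, H:10, Br:1, F:1, O:2.
In Hill order: C10H10BrFO2.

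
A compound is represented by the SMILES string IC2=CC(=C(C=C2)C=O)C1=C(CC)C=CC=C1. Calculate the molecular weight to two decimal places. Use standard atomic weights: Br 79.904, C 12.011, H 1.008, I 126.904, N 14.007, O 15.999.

First, the molecular formula is C15H13IO (counting implicit H from valence).
  C: 15 × 12.011 = 180.165
  H: 13 × 1.008 = 13.104
  I: 1 × 126.904 = 126.904
  O: 1 × 15.999 = 15.999
Sum: 15×12.011 + 13×1.008 + 1×126.904 + 1×15.999 = 336.172 → 336.17 g/mol.

336.17 g/mol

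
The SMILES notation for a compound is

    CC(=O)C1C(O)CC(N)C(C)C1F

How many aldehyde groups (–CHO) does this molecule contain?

Scan the SMILES for the aldehyde motif — none present.
Groups that are present: 1 hydroxyl, 1 ketone, 1 primary amine.

0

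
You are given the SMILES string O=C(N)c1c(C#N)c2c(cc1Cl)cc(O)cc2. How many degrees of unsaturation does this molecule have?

Molecular formula: C12H7ClN2O2.
DoU = (2C + 2 + N − H − X) / 2, where X is the halogen count and O/S are ignored.
    = (2·12 + 2 + 2 − 7 − 1) / 2 = 20 / 2 = 10.

10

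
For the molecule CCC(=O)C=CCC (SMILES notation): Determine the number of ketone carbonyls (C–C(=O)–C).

1

The ketone motif appears at heavy-atom position 3 in the SMILES.
Other groups present: 1 alkene.
Ketone count: 1.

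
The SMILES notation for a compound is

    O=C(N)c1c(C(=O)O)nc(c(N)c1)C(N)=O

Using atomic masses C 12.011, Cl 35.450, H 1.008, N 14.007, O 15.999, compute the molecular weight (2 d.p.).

224.18 g/mol

First, the molecular formula is C8H8N4O4 (counting implicit H from valence).
  C: 8 × 12.011 = 96.088
  H: 8 × 1.008 = 8.064
  N: 4 × 14.007 = 56.028
  O: 4 × 15.999 = 63.996
Sum: 8×12.011 + 8×1.008 + 4×14.007 + 4×15.999 = 224.176 → 224.18 g/mol.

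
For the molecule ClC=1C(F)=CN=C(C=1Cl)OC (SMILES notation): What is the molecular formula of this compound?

C6H4Cl2FNO

Walk through each heavy atom and fill implicit hydrogens from standard valence (C 4, N 3, O 2, S 2, halogen 1):
  atom 1: Cl (halogen, monovalent) → 0 H
  atom 2: C, bond orders sum to 4 (valence 4) → 0 H
  atom 3: C, bond orders sum to 4 (valence 4) → 0 H
  atom 4: F (halogen, monovalent) → 0 H
  atom 5: C, bond orders sum to 3 (valence 4) → 1 H
  atom 6: N, bond orders sum to 3 (valence 3) → 0 H
  atom 7: C, bond orders sum to 4 (valence 4) → 0 H
  atom 8: C, bond orders sum to 4 (valence 4) → 0 H
  atom 9: Cl (halogen, monovalent) → 0 H
  atom 10: O, bond orders sum to 2 (valence 2) → 0 H
  atom 11: C, bond orders sum to 1 (valence 4) → 3 H
Totals → C:6, H:4, Cl:2, F:1, N:1, O:1.
In Hill order: C6H4Cl2FNO.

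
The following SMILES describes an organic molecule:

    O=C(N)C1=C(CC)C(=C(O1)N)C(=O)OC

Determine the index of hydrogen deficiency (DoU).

5

Molecular formula: C9H12N2O4.
DoU = (2C + 2 + N − H − X) / 2, where X is the halogen count and O/S are ignored.
    = (2·9 + 2 + 2 − 12 − 0) / 2 = 10 / 2 = 5.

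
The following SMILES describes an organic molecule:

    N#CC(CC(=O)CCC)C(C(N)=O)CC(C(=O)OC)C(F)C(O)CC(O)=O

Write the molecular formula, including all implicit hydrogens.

Walk through each heavy atom and fill implicit hydrogens from standard valence (C 4, N 3, O 2, S 2, halogen 1):
  atom 1: N, bond orders sum to 3 (valence 3) → 0 H
  atom 2: C, bond orders sum to 4 (valence 4) → 0 H
  atom 3: C, bond orders sum to 3 (valence 4) → 1 H
  atom 4: C, bond orders sum to 2 (valence 4) → 2 H
  atom 5: C, bond orders sum to 4 (valence 4) → 0 H
  atom 6: O, bond orders sum to 2 (valence 2) → 0 H
  atom 7: C, bond orders sum to 2 (valence 4) → 2 H
  atom 8: C, bond orders sum to 2 (valence 4) → 2 H
  atom 9: C, bond orders sum to 1 (valence 4) → 3 H
  atom 10: C, bond orders sum to 3 (valence 4) → 1 H
  atom 11: C, bond orders sum to 4 (valence 4) → 0 H
  atom 12: N, bond orders sum to 1 (valence 3) → 2 H
  atom 13: O, bond orders sum to 2 (valence 2) → 0 H
  atom 14: C, bond orders sum to 2 (valence 4) → 2 H
  atom 15: C, bond orders sum to 3 (valence 4) → 1 H
  atom 16: C, bond orders sum to 4 (valence 4) → 0 H
  atom 17: O, bond orders sum to 2 (valence 2) → 0 H
  atom 18: O, bond orders sum to 2 (valence 2) → 0 H
  atom 19: C, bond orders sum to 1 (valence 4) → 3 H
  atom 20: C, bond orders sum to 3 (valence 4) → 1 H
  atom 21: F (halogen, monovalent) → 0 H
  atom 22: C, bond orders sum to 3 (valence 4) → 1 H
  atom 23: O, bond orders sum to 1 (valence 2) → 1 H
  atom 24: C, bond orders sum to 2 (valence 4) → 2 H
  atom 25: C, bond orders sum to 4 (valence 4) → 0 H
  atom 26: O, bond orders sum to 1 (valence 2) → 1 H
  atom 27: O, bond orders sum to 2 (valence 2) → 0 H
Totals → C:17, H:25, F:1, N:2, O:7.

C17H25FN2O7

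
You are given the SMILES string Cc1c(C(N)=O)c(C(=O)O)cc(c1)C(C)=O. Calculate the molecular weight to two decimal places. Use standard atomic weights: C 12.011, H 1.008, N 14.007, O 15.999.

221.21 g/mol

First, the molecular formula is C11H11NO4 (counting implicit H from valence).
  C: 11 × 12.011 = 132.121
  H: 11 × 1.008 = 11.088
  N: 1 × 14.007 = 14.007
  O: 4 × 15.999 = 63.996
Sum: 11×12.011 + 11×1.008 + 1×14.007 + 4×15.999 = 221.212 → 221.21 g/mol.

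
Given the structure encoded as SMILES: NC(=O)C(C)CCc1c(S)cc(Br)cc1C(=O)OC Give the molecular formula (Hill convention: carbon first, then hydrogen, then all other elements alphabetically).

C13H16BrNO3S

Walk through each heavy atom and fill implicit hydrogens from standard valence (C 4, N 3, O 2, S 2, halogen 1); for lowercase aromatic atoms, an aromatic c carries 1 H when it has two neighbours and 0 H with three, and aromatic n carries 0 H:
  atom 1: N, bond orders sum to 1 (valence 3) → 2 H
  atom 2: C, bond orders sum to 4 (valence 4) → 0 H
  atom 3: O, bond orders sum to 2 (valence 2) → 0 H
  atom 4: C, bond orders sum to 3 (valence 4) → 1 H
  atom 5: C, bond orders sum to 1 (valence 4) → 3 H
  atom 6: C, bond orders sum to 2 (valence 4) → 2 H
  atom 7: C, bond orders sum to 2 (valence 4) → 2 H
  atom 8: aromatic c, 3 neighbours → 0 H
  atom 9: aromatic c, 3 neighbours → 0 H
  atom 10: S, bond orders sum to 1 (valence 2) → 1 H
  atom 11: aromatic c, 2 neighbours → 1 H
  atom 12: aromatic c, 3 neighbours → 0 H
  atom 13: Br (halogen, monovalent) → 0 H
  atom 14: aromatic c, 2 neighbours → 1 H
  atom 15: aromatic c, 3 neighbours → 0 H
  atom 16: C, bond orders sum to 4 (valence 4) → 0 H
  atom 17: O, bond orders sum to 2 (valence 2) → 0 H
  atom 18: O, bond orders sum to 2 (valence 2) → 0 H
  atom 19: C, bond orders sum to 1 (valence 4) → 3 H
Totals → C:13, H:16, Br:1, N:1, O:3, S:1.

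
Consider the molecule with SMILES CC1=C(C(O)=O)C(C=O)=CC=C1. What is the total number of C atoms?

9

Count every carbon token in the SMILES (each C, including those in ring-closure positions and inside branches).
Carbon count: 9.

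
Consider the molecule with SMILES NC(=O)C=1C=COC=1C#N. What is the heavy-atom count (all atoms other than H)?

10

Every atom symbol written in the SMILES (organic subset) is one heavy atom; implicit H are not written.
Heavy atoms by element → C:6, N:2, O:2.
Total: 10.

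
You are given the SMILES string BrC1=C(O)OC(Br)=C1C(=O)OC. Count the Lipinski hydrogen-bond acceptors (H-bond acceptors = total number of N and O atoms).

4

N atoms: 0; O atoms: 4.
Lipinski HBA = 0 + 4 = 4.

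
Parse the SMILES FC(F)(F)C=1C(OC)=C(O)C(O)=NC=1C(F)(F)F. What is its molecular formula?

Walk through each heavy atom and fill implicit hydrogens from standard valence (C 4, N 3, O 2, S 2, halogen 1):
  atom 1: F (halogen, monovalent) → 0 H
  atom 2: C, bond orders sum to 4 (valence 4) → 0 H
  atom 3: F (halogen, monovalent) → 0 H
  atom 4: F (halogen, monovalent) → 0 H
  atom 5: C, bond orders sum to 4 (valence 4) → 0 H
  atom 6: C, bond orders sum to 4 (valence 4) → 0 H
  atom 7: O, bond orders sum to 2 (valence 2) → 0 H
  atom 8: C, bond orders sum to 1 (valence 4) → 3 H
  atom 9: C, bond orders sum to 4 (valence 4) → 0 H
  atom 10: O, bond orders sum to 1 (valence 2) → 1 H
  atom 11: C, bond orders sum to 4 (valence 4) → 0 H
  atom 12: O, bond orders sum to 1 (valence 2) → 1 H
  atom 13: N, bond orders sum to 3 (valence 3) → 0 H
  atom 14: C, bond orders sum to 4 (valence 4) → 0 H
  atom 15: C, bond orders sum to 4 (valence 4) → 0 H
  atom 16: F (halogen, monovalent) → 0 H
  atom 17: F (halogen, monovalent) → 0 H
  atom 18: F (halogen, monovalent) → 0 H
Totals → C:8, H:5, F:6, N:1, O:3.
In Hill order: C8H5F6NO3.

C8H5F6NO3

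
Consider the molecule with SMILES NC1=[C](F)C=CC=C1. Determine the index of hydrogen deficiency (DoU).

4

Degree of unsaturation = (number of rings) + (number of π bonds).
Ring closures in the SMILES: 1.
π bonds: 3 double bonds (each 1 DoU) → 3 DoU from unsaturation.
Total DoU = 1 + 3 = 4.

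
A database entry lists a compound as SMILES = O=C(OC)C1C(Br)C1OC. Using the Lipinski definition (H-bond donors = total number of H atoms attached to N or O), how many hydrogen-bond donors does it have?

0

Donors: find every N or O and count the H atoms it carries.
  atom 1 (O): bond orders sum to 2 → 0 H
  atom 3 (O): bond orders sum to 2 → 0 H
  atom 9 (O): bond orders sum to 2 → 0 H
Lipinski HBD = 0.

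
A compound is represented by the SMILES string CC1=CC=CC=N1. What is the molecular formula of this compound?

C6H7N

Walk through each heavy atom and fill implicit hydrogens from standard valence (C 4, N 3, O 2, S 2, halogen 1):
  atom 1: C, bond orders sum to 1 (valence 4) → 3 H
  atom 2: C, bond orders sum to 4 (valence 4) → 0 H
  atom 3: C, bond orders sum to 3 (valence 4) → 1 H
  atom 4: C, bond orders sum to 3 (valence 4) → 1 H
  atom 5: C, bond orders sum to 3 (valence 4) → 1 H
  atom 6: C, bond orders sum to 3 (valence 4) → 1 H
  atom 7: N, bond orders sum to 3 (valence 3) → 0 H
Totals → C:6, H:7, N:1.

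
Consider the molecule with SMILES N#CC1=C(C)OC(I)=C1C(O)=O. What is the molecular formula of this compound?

Walk through each heavy atom and fill implicit hydrogens from standard valence (C 4, N 3, O 2, S 2, halogen 1):
  atom 1: N, bond orders sum to 3 (valence 3) → 0 H
  atom 2: C, bond orders sum to 4 (valence 4) → 0 H
  atom 3: C, bond orders sum to 4 (valence 4) → 0 H
  atom 4: C, bond orders sum to 4 (valence 4) → 0 H
  atom 5: C, bond orders sum to 1 (valence 4) → 3 H
  atom 6: O, bond orders sum to 2 (valence 2) → 0 H
  atom 7: C, bond orders sum to 4 (valence 4) → 0 H
  atom 8: I (halogen, monovalent) → 0 H
  atom 9: C, bond orders sum to 4 (valence 4) → 0 H
  atom 10: C, bond orders sum to 4 (valence 4) → 0 H
  atom 11: O, bond orders sum to 1 (valence 2) → 1 H
  atom 12: O, bond orders sum to 2 (valence 2) → 0 H
Totals → C:7, H:4, I:1, N:1, O:3.
In Hill order: C7H4INO3.

C7H4INO3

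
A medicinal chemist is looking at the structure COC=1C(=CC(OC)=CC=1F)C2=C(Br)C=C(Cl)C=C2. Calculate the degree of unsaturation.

8

Molecular formula: C14H11BrClFO2.
DoU = (2C + 2 + N − H − X) / 2, where X is the halogen count and O/S are ignored.
    = (2·14 + 2 + 0 − 11 − 3) / 2 = 16 / 2 = 8.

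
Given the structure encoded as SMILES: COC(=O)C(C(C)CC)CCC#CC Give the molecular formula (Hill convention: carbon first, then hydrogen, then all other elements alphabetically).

Walk through each heavy atom and fill implicit hydrogens from standard valence (C 4, N 3, O 2, S 2, halogen 1):
  atom 1: C, bond orders sum to 1 (valence 4) → 3 H
  atom 2: O, bond orders sum to 2 (valence 2) → 0 H
  atom 3: C, bond orders sum to 4 (valence 4) → 0 H
  atom 4: O, bond orders sum to 2 (valence 2) → 0 H
  atom 5: C, bond orders sum to 3 (valence 4) → 1 H
  atom 6: C, bond orders sum to 3 (valence 4) → 1 H
  atom 7: C, bond orders sum to 1 (valence 4) → 3 H
  atom 8: C, bond orders sum to 2 (valence 4) → 2 H
  atom 9: C, bond orders sum to 1 (valence 4) → 3 H
  atom 10: C, bond orders sum to 2 (valence 4) → 2 H
  atom 11: C, bond orders sum to 2 (valence 4) → 2 H
  atom 12: C, bond orders sum to 4 (valence 4) → 0 H
  atom 13: C, bond orders sum to 4 (valence 4) → 0 H
  atom 14: C, bond orders sum to 1 (valence 4) → 3 H
Totals → C:12, H:20, O:2.
In Hill order: C12H20O2.

C12H20O2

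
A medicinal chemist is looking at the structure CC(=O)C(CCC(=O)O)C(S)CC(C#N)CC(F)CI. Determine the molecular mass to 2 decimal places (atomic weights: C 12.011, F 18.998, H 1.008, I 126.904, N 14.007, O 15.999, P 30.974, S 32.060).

415.26 g/mol

First, the molecular formula is C13H19FINO3S (counting implicit H from valence).
  C: 13 × 12.011 = 156.143
  F: 1 × 18.998 = 18.998
  H: 19 × 1.008 = 19.152
  I: 1 × 126.904 = 126.904
  N: 1 × 14.007 = 14.007
  O: 3 × 15.999 = 47.997
  S: 1 × 32.060 = 32.060
Sum: 13×12.011 + 1×18.998 + 19×1.008 + 1×126.904 + 1×14.007 + 3×15.999 + 1×32.060 = 415.261 → 415.26 g/mol.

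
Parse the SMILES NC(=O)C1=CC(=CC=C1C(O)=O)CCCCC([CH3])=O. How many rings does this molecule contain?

In SMILES, each pair of matching ring-closure digits denotes one ring-closing bond; the number of such bonds equals the number of independent rings.
Ring-closure bonds here: 1.

1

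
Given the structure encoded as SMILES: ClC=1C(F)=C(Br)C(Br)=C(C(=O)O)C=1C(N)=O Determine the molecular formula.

Walk through each heavy atom and fill implicit hydrogens from standard valence (C 4, N 3, O 2, S 2, halogen 1):
  atom 1: Cl (halogen, monovalent) → 0 H
  atom 2: C, bond orders sum to 4 (valence 4) → 0 H
  atom 3: C, bond orders sum to 4 (valence 4) → 0 H
  atom 4: F (halogen, monovalent) → 0 H
  atom 5: C, bond orders sum to 4 (valence 4) → 0 H
  atom 6: Br (halogen, monovalent) → 0 H
  atom 7: C, bond orders sum to 4 (valence 4) → 0 H
  atom 8: Br (halogen, monovalent) → 0 H
  atom 9: C, bond orders sum to 4 (valence 4) → 0 H
  atom 10: C, bond orders sum to 4 (valence 4) → 0 H
  atom 11: O, bond orders sum to 2 (valence 2) → 0 H
  atom 12: O, bond orders sum to 1 (valence 2) → 1 H
  atom 13: C, bond orders sum to 4 (valence 4) → 0 H
  atom 14: C, bond orders sum to 4 (valence 4) → 0 H
  atom 15: N, bond orders sum to 1 (valence 3) → 2 H
  atom 16: O, bond orders sum to 2 (valence 2) → 0 H
Totals → C:8, H:3, Br:2, Cl:1, F:1, N:1, O:3.

C8H3Br2ClFNO3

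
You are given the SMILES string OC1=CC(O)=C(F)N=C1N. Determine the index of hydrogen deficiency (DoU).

4

Degree of unsaturation = (number of rings) + (number of π bonds).
Ring closures in the SMILES: 1.
π bonds: 3 double bonds (each 1 DoU) → 3 DoU from unsaturation.
Total DoU = 1 + 3 = 4.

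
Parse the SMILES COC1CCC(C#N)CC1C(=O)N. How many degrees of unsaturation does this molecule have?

4

Degree of unsaturation = (number of rings) + (number of π bonds).
Ring closures in the SMILES: 1.
π bonds: 1 double bond (each 1 DoU), 1 triple bond (each 2 DoU) → 3 DoU from unsaturation.
Total DoU = 1 + 3 = 4.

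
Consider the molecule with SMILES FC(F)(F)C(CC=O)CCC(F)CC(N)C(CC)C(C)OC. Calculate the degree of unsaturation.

Degree of unsaturation = (number of rings) + (number of π bonds).
Ring closures in the SMILES: 0.
π bonds: 1 double bond (each 1 DoU) → 1 DoU from unsaturation.
Total DoU = 0 + 1 = 1.

1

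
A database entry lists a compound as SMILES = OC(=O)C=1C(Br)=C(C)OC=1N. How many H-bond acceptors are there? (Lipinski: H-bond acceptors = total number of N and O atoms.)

4

N atoms: 1; O atoms: 3.
Lipinski HBA = 1 + 3 = 4.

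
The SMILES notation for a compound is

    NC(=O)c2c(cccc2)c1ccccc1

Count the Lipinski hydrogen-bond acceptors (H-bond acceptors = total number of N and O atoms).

N atoms: 1; O atoms: 1.
Lipinski HBA = 1 + 1 = 2.

2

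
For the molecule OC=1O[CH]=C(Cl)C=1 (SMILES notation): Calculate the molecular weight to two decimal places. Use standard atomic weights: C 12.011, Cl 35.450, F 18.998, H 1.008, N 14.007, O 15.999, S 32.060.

First, the molecular formula is C4H3ClO2 (counting implicit H from valence).
  C: 4 × 12.011 = 48.044
  Cl: 1 × 35.450 = 35.450
  H: 3 × 1.008 = 3.024
  O: 2 × 15.999 = 31.998
Sum: 4×12.011 + 1×35.450 + 3×1.008 + 2×15.999 = 118.516 → 118.52 g/mol.

118.52 g/mol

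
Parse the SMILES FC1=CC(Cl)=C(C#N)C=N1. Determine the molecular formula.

Walk through each heavy atom and fill implicit hydrogens from standard valence (C 4, N 3, O 2, S 2, halogen 1):
  atom 1: F (halogen, monovalent) → 0 H
  atom 2: C, bond orders sum to 4 (valence 4) → 0 H
  atom 3: C, bond orders sum to 3 (valence 4) → 1 H
  atom 4: C, bond orders sum to 4 (valence 4) → 0 H
  atom 5: Cl (halogen, monovalent) → 0 H
  atom 6: C, bond orders sum to 4 (valence 4) → 0 H
  atom 7: C, bond orders sum to 4 (valence 4) → 0 H
  atom 8: N, bond orders sum to 3 (valence 3) → 0 H
  atom 9: C, bond orders sum to 3 (valence 4) → 1 H
  atom 10: N, bond orders sum to 3 (valence 3) → 0 H
Totals → C:6, H:2, Cl:1, F:1, N:2.

C6H2ClFN2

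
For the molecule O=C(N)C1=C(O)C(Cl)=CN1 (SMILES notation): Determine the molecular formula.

Walk through each heavy atom and fill implicit hydrogens from standard valence (C 4, N 3, O 2, S 2, halogen 1):
  atom 1: O, bond orders sum to 2 (valence 2) → 0 H
  atom 2: C, bond orders sum to 4 (valence 4) → 0 H
  atom 3: N, bond orders sum to 1 (valence 3) → 2 H
  atom 4: C, bond orders sum to 4 (valence 4) → 0 H
  atom 5: C, bond orders sum to 4 (valence 4) → 0 H
  atom 6: O, bond orders sum to 1 (valence 2) → 1 H
  atom 7: C, bond orders sum to 4 (valence 4) → 0 H
  atom 8: Cl (halogen, monovalent) → 0 H
  atom 9: C, bond orders sum to 3 (valence 4) → 1 H
  atom 10: N, bond orders sum to 2 (valence 3) → 1 H
Totals → C:5, H:5, Cl:1, N:2, O:2.

C5H5ClN2O2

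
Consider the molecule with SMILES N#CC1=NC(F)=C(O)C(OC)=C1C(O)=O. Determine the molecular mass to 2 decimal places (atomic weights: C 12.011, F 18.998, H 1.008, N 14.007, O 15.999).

First, the molecular formula is C8H5FN2O4 (counting implicit H from valence).
  C: 8 × 12.011 = 96.088
  F: 1 × 18.998 = 18.998
  H: 5 × 1.008 = 5.040
  N: 2 × 14.007 = 28.014
  O: 4 × 15.999 = 63.996
Sum: 8×12.011 + 1×18.998 + 5×1.008 + 2×14.007 + 4×15.999 = 212.136 → 212.14 g/mol.

212.14 g/mol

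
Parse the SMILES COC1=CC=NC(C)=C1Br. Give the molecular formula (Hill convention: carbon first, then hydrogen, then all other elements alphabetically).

C7H8BrNO

Walk through each heavy atom and fill implicit hydrogens from standard valence (C 4, N 3, O 2, S 2, halogen 1):
  atom 1: C, bond orders sum to 1 (valence 4) → 3 H
  atom 2: O, bond orders sum to 2 (valence 2) → 0 H
  atom 3: C, bond orders sum to 4 (valence 4) → 0 H
  atom 4: C, bond orders sum to 3 (valence 4) → 1 H
  atom 5: C, bond orders sum to 3 (valence 4) → 1 H
  atom 6: N, bond orders sum to 3 (valence 3) → 0 H
  atom 7: C, bond orders sum to 4 (valence 4) → 0 H
  atom 8: C, bond orders sum to 1 (valence 4) → 3 H
  atom 9: C, bond orders sum to 4 (valence 4) → 0 H
  atom 10: Br (halogen, monovalent) → 0 H
Totals → C:7, H:8, Br:1, N:1, O:1.
In Hill order: C7H8BrNO.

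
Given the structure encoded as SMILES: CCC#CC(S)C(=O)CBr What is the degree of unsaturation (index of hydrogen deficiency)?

Degree of unsaturation = (number of rings) + (number of π bonds).
Ring closures in the SMILES: 0.
π bonds: 1 double bond (each 1 DoU), 1 triple bond (each 2 DoU) → 3 DoU from unsaturation.
Total DoU = 0 + 3 = 3.

3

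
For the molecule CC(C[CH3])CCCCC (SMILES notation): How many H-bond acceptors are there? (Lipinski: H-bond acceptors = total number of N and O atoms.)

N atoms: 0; O atoms: 0.
Lipinski HBA = 0 + 0 = 0.

0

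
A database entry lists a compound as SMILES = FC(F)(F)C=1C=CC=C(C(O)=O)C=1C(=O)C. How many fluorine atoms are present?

Scan the SMILES for F atoms (remember two-letter symbols like Cl and Br are single atoms).
Fluorine count: 3.

3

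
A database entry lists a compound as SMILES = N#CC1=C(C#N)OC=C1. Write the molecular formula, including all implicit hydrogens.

C6H2N2O

Walk through each heavy atom and fill implicit hydrogens from standard valence (C 4, N 3, O 2, S 2, halogen 1):
  atom 1: N, bond orders sum to 3 (valence 3) → 0 H
  atom 2: C, bond orders sum to 4 (valence 4) → 0 H
  atom 3: C, bond orders sum to 4 (valence 4) → 0 H
  atom 4: C, bond orders sum to 4 (valence 4) → 0 H
  atom 5: C, bond orders sum to 4 (valence 4) → 0 H
  atom 6: N, bond orders sum to 3 (valence 3) → 0 H
  atom 7: O, bond orders sum to 2 (valence 2) → 0 H
  atom 8: C, bond orders sum to 3 (valence 4) → 1 H
  atom 9: C, bond orders sum to 3 (valence 4) → 1 H
Totals → C:6, H:2, N:2, O:1.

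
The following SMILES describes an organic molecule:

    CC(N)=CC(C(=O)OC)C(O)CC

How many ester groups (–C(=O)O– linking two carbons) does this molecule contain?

1

The ester motif appears at heavy-atom position 6 in the SMILES.
Other groups present: 1 alkene, 1 hydroxyl, 1 primary amine.
Ester count: 1.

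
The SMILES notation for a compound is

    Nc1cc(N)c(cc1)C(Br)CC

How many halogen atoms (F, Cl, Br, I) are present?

Halogen atoms appear at heavy-atom position 10 (1×Br).
Other groups present: 2 primary amine.
Halogen count: 1.

1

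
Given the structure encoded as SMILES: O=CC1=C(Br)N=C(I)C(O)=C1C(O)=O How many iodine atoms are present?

Scan the SMILES for I atoms (remember two-letter symbols like Cl and Br are single atoms).
Iodine count: 1.

1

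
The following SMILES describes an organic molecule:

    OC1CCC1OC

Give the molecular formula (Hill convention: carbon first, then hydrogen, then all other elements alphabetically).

C5H10O2

Walk through each heavy atom and fill implicit hydrogens from standard valence (C 4, N 3, O 2, S 2, halogen 1):
  atom 1: O, bond orders sum to 1 (valence 2) → 1 H
  atom 2: C, bond orders sum to 3 (valence 4) → 1 H
  atom 3: C, bond orders sum to 2 (valence 4) → 2 H
  atom 4: C, bond orders sum to 2 (valence 4) → 2 H
  atom 5: C, bond orders sum to 3 (valence 4) → 1 H
  atom 6: O, bond orders sum to 2 (valence 2) → 0 H
  atom 7: C, bond orders sum to 1 (valence 4) → 3 H
Totals → C:5, H:10, O:2.
In Hill order: C5H10O2.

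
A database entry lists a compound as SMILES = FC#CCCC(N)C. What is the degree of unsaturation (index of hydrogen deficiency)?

Degree of unsaturation = (number of rings) + (number of π bonds).
Ring closures in the SMILES: 0.
π bonds: 1 triple bond (each 2 DoU) → 2 DoU from unsaturation.
Total DoU = 0 + 2 = 2.

2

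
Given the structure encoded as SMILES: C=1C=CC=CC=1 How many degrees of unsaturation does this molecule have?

4

Molecular formula: C6H6.
DoU = (2C + 2 + N − H − X) / 2, where X is the halogen count and O/S are ignored.
    = (2·6 + 2 + 0 − 6 − 0) / 2 = 8 / 2 = 4.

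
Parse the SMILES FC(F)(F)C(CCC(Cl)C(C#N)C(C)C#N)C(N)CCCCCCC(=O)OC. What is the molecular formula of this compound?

C19H29ClF3N3O2

Walk through each heavy atom and fill implicit hydrogens from standard valence (C 4, N 3, O 2, S 2, halogen 1):
  atom 1: F (halogen, monovalent) → 0 H
  atom 2: C, bond orders sum to 4 (valence 4) → 0 H
  atom 3: F (halogen, monovalent) → 0 H
  atom 4: F (halogen, monovalent) → 0 H
  atom 5: C, bond orders sum to 3 (valence 4) → 1 H
  atom 6: C, bond orders sum to 2 (valence 4) → 2 H
  atom 7: C, bond orders sum to 2 (valence 4) → 2 H
  atom 8: C, bond orders sum to 3 (valence 4) → 1 H
  atom 9: Cl (halogen, monovalent) → 0 H
  atom 10: C, bond orders sum to 3 (valence 4) → 1 H
  atom 11: C, bond orders sum to 4 (valence 4) → 0 H
  atom 12: N, bond orders sum to 3 (valence 3) → 0 H
  atom 13: C, bond orders sum to 3 (valence 4) → 1 H
  atom 14: C, bond orders sum to 1 (valence 4) → 3 H
  atom 15: C, bond orders sum to 4 (valence 4) → 0 H
  atom 16: N, bond orders sum to 3 (valence 3) → 0 H
  atom 17: C, bond orders sum to 3 (valence 4) → 1 H
  atom 18: N, bond orders sum to 1 (valence 3) → 2 H
  atom 19: C, bond orders sum to 2 (valence 4) → 2 H
  atom 20: C, bond orders sum to 2 (valence 4) → 2 H
  atom 21: C, bond orders sum to 2 (valence 4) → 2 H
  atom 22: C, bond orders sum to 2 (valence 4) → 2 H
  atom 23: C, bond orders sum to 2 (valence 4) → 2 H
  atom 24: C, bond orders sum to 2 (valence 4) → 2 H
  atom 25: C, bond orders sum to 4 (valence 4) → 0 H
  atom 26: O, bond orders sum to 2 (valence 2) → 0 H
  atom 27: O, bond orders sum to 2 (valence 2) → 0 H
  atom 28: C, bond orders sum to 1 (valence 4) → 3 H
Totals → C:19, H:29, Cl:1, F:3, N:3, O:2.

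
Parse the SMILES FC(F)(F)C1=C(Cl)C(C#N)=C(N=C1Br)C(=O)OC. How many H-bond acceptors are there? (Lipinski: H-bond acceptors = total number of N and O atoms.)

N atoms: 2; O atoms: 2.
Lipinski HBA = 2 + 2 = 4.

4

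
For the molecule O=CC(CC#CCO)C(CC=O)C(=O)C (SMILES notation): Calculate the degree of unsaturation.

Degree of unsaturation = (number of rings) + (number of π bonds).
Ring closures in the SMILES: 0.
π bonds: 3 double bonds (each 1 DoU), 1 triple bond (each 2 DoU) → 5 DoU from unsaturation.
Total DoU = 0 + 5 = 5.

5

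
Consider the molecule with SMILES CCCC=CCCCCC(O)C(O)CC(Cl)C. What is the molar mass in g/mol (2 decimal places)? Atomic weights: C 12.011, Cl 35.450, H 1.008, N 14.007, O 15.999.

262.82 g/mol

First, the molecular formula is C14H27ClO2 (counting implicit H from valence).
  C: 14 × 12.011 = 168.154
  Cl: 1 × 35.450 = 35.450
  H: 27 × 1.008 = 27.216
  O: 2 × 15.999 = 31.998
Sum: 14×12.011 + 1×35.450 + 27×1.008 + 2×15.999 = 262.818 → 262.82 g/mol.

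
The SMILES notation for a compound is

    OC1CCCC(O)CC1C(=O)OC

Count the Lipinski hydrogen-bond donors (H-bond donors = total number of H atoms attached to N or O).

Donors: find every N or O and count the H atoms it carries.
  atom 1 (O): bond orders sum to 1 → 1 H
  atom 7 (O): bond orders sum to 1 → 1 H
  atom 11 (O): bond orders sum to 2 → 0 H
  atom 12 (O): bond orders sum to 2 → 0 H
Lipinski HBD = 2.

2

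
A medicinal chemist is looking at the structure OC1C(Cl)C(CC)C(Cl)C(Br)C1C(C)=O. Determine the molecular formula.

C10H15BrCl2O2

Walk through each heavy atom and fill implicit hydrogens from standard valence (C 4, N 3, O 2, S 2, halogen 1):
  atom 1: O, bond orders sum to 1 (valence 2) → 1 H
  atom 2: C, bond orders sum to 3 (valence 4) → 1 H
  atom 3: C, bond orders sum to 3 (valence 4) → 1 H
  atom 4: Cl (halogen, monovalent) → 0 H
  atom 5: C, bond orders sum to 3 (valence 4) → 1 H
  atom 6: C, bond orders sum to 2 (valence 4) → 2 H
  atom 7: C, bond orders sum to 1 (valence 4) → 3 H
  atom 8: C, bond orders sum to 3 (valence 4) → 1 H
  atom 9: Cl (halogen, monovalent) → 0 H
  atom 10: C, bond orders sum to 3 (valence 4) → 1 H
  atom 11: Br (halogen, monovalent) → 0 H
  atom 12: C, bond orders sum to 3 (valence 4) → 1 H
  atom 13: C, bond orders sum to 4 (valence 4) → 0 H
  atom 14: C, bond orders sum to 1 (valence 4) → 3 H
  atom 15: O, bond orders sum to 2 (valence 2) → 0 H
Totals → C:10, H:15, Br:1, Cl:2, O:2.
In Hill order: C10H15BrCl2O2.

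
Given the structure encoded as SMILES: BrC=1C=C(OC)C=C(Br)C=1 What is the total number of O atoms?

1

Scan the SMILES for O atoms (remember two-letter symbols like Cl and Br are single atoms).
Oxygen count: 1.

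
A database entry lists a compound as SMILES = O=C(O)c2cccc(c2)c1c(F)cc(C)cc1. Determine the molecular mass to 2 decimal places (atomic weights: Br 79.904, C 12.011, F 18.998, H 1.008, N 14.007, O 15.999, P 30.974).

230.24 g/mol

First, the molecular formula is C14H11FO2 (counting implicit H from valence).
  C: 14 × 12.011 = 168.154
  F: 1 × 18.998 = 18.998
  H: 11 × 1.008 = 11.088
  O: 2 × 15.999 = 31.998
Sum: 14×12.011 + 1×18.998 + 11×1.008 + 2×15.999 = 230.238 → 230.24 g/mol.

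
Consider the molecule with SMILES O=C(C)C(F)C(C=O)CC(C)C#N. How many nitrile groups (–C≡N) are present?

The nitrile motif appears at heavy-atom position 12 in the SMILES.
Other groups present: 1 aldehyde, 1 ketone.
Nitrile count: 1.

1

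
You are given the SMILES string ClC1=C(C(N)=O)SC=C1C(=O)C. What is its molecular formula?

C7H6ClNO2S

Walk through each heavy atom and fill implicit hydrogens from standard valence (C 4, N 3, O 2, S 2, halogen 1):
  atom 1: Cl (halogen, monovalent) → 0 H
  atom 2: C, bond orders sum to 4 (valence 4) → 0 H
  atom 3: C, bond orders sum to 4 (valence 4) → 0 H
  atom 4: C, bond orders sum to 4 (valence 4) → 0 H
  atom 5: N, bond orders sum to 1 (valence 3) → 2 H
  atom 6: O, bond orders sum to 2 (valence 2) → 0 H
  atom 7: S, bond orders sum to 2 (valence 2) → 0 H
  atom 8: C, bond orders sum to 3 (valence 4) → 1 H
  atom 9: C, bond orders sum to 4 (valence 4) → 0 H
  atom 10: C, bond orders sum to 4 (valence 4) → 0 H
  atom 11: O, bond orders sum to 2 (valence 2) → 0 H
  atom 12: C, bond orders sum to 1 (valence 4) → 3 H
Totals → C:7, H:6, Cl:1, N:1, O:2, S:1.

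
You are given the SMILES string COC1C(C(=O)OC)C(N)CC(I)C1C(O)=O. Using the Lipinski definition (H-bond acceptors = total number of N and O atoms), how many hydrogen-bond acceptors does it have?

N atoms: 1; O atoms: 5.
Lipinski HBA = 1 + 5 = 6.

6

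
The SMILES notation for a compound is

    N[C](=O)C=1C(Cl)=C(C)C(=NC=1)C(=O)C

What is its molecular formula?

Walk through each heavy atom and fill implicit hydrogens from standard valence (C 4, N 3, O 2, S 2, halogen 1):
  atom 1: N, bond orders sum to 1 (valence 3) → 2 H
  atom 2: C with explicit H count 0
  atom 3: O, bond orders sum to 2 (valence 2) → 0 H
  atom 4: C, bond orders sum to 4 (valence 4) → 0 H
  atom 5: C, bond orders sum to 4 (valence 4) → 0 H
  atom 6: Cl (halogen, monovalent) → 0 H
  atom 7: C, bond orders sum to 4 (valence 4) → 0 H
  atom 8: C, bond orders sum to 1 (valence 4) → 3 H
  atom 9: C, bond orders sum to 4 (valence 4) → 0 H
  atom 10: N, bond orders sum to 3 (valence 3) → 0 H
  atom 11: C, bond orders sum to 3 (valence 4) → 1 H
  atom 12: C, bond orders sum to 4 (valence 4) → 0 H
  atom 13: O, bond orders sum to 2 (valence 2) → 0 H
  atom 14: C, bond orders sum to 1 (valence 4) → 3 H
Totals → C:9, H:9, Cl:1, N:2, O:2.

C9H9ClN2O2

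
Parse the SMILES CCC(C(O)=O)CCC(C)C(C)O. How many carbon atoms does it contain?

Count every carbon token in the SMILES (each C, including those in ring-closure positions and inside branches).
Carbon count: 10.

10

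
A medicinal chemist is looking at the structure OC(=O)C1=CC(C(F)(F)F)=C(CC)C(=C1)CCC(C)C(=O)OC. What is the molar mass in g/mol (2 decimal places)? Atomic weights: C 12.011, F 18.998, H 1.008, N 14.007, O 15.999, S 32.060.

First, the molecular formula is C16H19F3O4 (counting implicit H from valence).
  C: 16 × 12.011 = 192.176
  F: 3 × 18.998 = 56.994
  H: 19 × 1.008 = 19.152
  O: 4 × 15.999 = 63.996
Sum: 16×12.011 + 3×18.998 + 19×1.008 + 4×15.999 = 332.318 → 332.32 g/mol.

332.32 g/mol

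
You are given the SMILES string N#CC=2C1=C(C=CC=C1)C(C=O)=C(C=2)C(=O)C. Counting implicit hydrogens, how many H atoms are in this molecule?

9

Walk through each heavy atom and fill implicit hydrogens from standard valence (C 4, N 3, O 2, S 2, halogen 1):
  atom 1: N, bond orders sum to 3 (valence 3) → 0 H
  atom 2: C, bond orders sum to 4 (valence 4) → 0 H
  atom 3: C, bond orders sum to 4 (valence 4) → 0 H
  atom 4: C, bond orders sum to 4 (valence 4) → 0 H
  atom 5: C, bond orders sum to 4 (valence 4) → 0 H
  atom 6: C, bond orders sum to 3 (valence 4) → 1 H
  atom 7: C, bond orders sum to 3 (valence 4) → 1 H
  atom 8: C, bond orders sum to 3 (valence 4) → 1 H
  atom 9: C, bond orders sum to 3 (valence 4) → 1 H
  atom 10: C, bond orders sum to 4 (valence 4) → 0 H
  atom 11: C, bond orders sum to 3 (valence 4) → 1 H
  atom 12: O, bond orders sum to 2 (valence 2) → 0 H
  atom 13: C, bond orders sum to 4 (valence 4) → 0 H
  atom 14: C, bond orders sum to 3 (valence 4) → 1 H
  atom 15: C, bond orders sum to 4 (valence 4) → 0 H
  atom 16: O, bond orders sum to 2 (valence 2) → 0 H
  atom 17: C, bond orders sum to 1 (valence 4) → 3 H
Total hydrogens: 9.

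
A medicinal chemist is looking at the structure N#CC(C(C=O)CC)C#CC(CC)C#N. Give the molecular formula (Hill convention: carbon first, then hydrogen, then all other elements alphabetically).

Walk through each heavy atom and fill implicit hydrogens from standard valence (C 4, N 3, O 2, S 2, halogen 1):
  atom 1: N, bond orders sum to 3 (valence 3) → 0 H
  atom 2: C, bond orders sum to 4 (valence 4) → 0 H
  atom 3: C, bond orders sum to 3 (valence 4) → 1 H
  atom 4: C, bond orders sum to 3 (valence 4) → 1 H
  atom 5: C, bond orders sum to 3 (valence 4) → 1 H
  atom 6: O, bond orders sum to 2 (valence 2) → 0 H
  atom 7: C, bond orders sum to 2 (valence 4) → 2 H
  atom 8: C, bond orders sum to 1 (valence 4) → 3 H
  atom 9: C, bond orders sum to 4 (valence 4) → 0 H
  atom 10: C, bond orders sum to 4 (valence 4) → 0 H
  atom 11: C, bond orders sum to 3 (valence 4) → 1 H
  atom 12: C, bond orders sum to 2 (valence 4) → 2 H
  atom 13: C, bond orders sum to 1 (valence 4) → 3 H
  atom 14: C, bond orders sum to 4 (valence 4) → 0 H
  atom 15: N, bond orders sum to 3 (valence 3) → 0 H
Totals → C:12, H:14, N:2, O:1.

C12H14N2O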